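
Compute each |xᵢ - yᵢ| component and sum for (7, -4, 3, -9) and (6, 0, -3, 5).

Σ|x_i - y_i| = |7 - 6| + |-4 - 0| + |3 - (-3)| + |-9 - 5| = 1 + 4 + 6 + 14 = 25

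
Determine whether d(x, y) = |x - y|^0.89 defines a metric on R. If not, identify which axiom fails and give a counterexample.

Yes. With 0 < p = 0.89 ≤ 1, d(x,y) = |x-y|^0.89 is a metric on R. Non-negativity and symmetry are immediate; |x-y|^0.89 = 0 ⟺ |x-y| = 0 ⟺ x = y. For the triangle inequality, the function t ↦ t^0.89 is subadditive on [0,∞) when p ≤ 1, so |x-z|^0.89 ≤ (|x-y| + |y-z|)^0.89 ≤ |x-y|^0.89 + |y-z|^0.89.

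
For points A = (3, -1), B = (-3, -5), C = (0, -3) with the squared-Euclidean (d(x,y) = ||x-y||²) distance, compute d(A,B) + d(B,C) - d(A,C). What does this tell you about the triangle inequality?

d(A,B) = 6² + 4² = 52, d(B,C) = 3² + 2² = 13, d(A,C) = 3² + 2² = 13.
d(A,B) + d(B,C) - d(A,C) = 52 + 13 - 13 = 65 - 13 = 52. This is ≥ 0, so the triangle inequality holds for these points.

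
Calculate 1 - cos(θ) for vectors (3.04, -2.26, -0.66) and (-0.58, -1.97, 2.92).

With u = (3.04, -2.26, -0.66), v = (-0.58, -1.97, 2.92):
u·v = 3.04·(-0.58) + (-2.26)·(-1.97) + (-0.66)·2.92 = (-1.7632) + 4.4522 + (-1.9272) = 0.7618.
|u| = √(3.04² + (-2.26)² + (-0.66)²) = √(9.2416 + 5.1076 + 0.4356) = √14.7848, |v| = √((-0.58)² + (-1.97)² + 2.92²) = √(0.3364 + 3.8809 + 8.5264) = √12.7437.
cos θ = (u·v)/(|u||v|) = 0.7618/(√14.7848·√12.7437) ≈ 0.0555
Cosine distance = 1 - cos θ ≈ 1 - 0.0555 = 0.9445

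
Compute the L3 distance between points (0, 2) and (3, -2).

(Σ|x_i - y_i|^3)^(1/3) = (|0 - 3|^3 + |2 - (-2)|^3)^(1/3)
= (3^3 + 4^3)^(1/3) = (27 + 64)^(1/3) = (91)^(1/3) ≈ 4.4979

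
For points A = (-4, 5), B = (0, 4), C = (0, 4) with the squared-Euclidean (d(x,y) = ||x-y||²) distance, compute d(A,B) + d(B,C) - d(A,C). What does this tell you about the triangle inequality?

d(A,B) = 4² + 1² = 17, d(B,C) = 0² + 0² = 0, d(A,C) = 4² + 1² = 17.
d(A,B) + d(B,C) - d(A,C) = 17 + 0 - 17 = 17 - 17 = 0. This is ≥ 0, so the triangle inequality holds for these points.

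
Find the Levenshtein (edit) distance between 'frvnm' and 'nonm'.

Let D[i][j] be the edit distance between the first i characters of 'frvnm' and the first j characters of 'nonm', with D[i][0] = i, D[0][j] = j, and D[i][j] = D[i-1][j-1] if the characters match, else 1 + min(D[i-1][j], D[i][j-1], D[i-1][j-1]). Filling the table (rows: prefixes of 'frvnm', columns: prefixes of 'nonm'):
     ε  n  o  n  m
  ε  0  1  2  3  4
  f  1  1  2  3  4
  r  2  2  2  3  4
  v  3  3  3  3  4
  n  4  3  4  3  4
  m  5  4  4  4  3
The bottom-right entry gives D[5][4] = 3, so no sequence of fewer than 3 edits works. Backtracking through the table gives one optimal edit sequence (3 edits):
  frvnm → rvnm (del f @1)
  rvnm → nvnm (sub r→n @1)
  nvnm → nonm (sub v→o @2)
Edit distance = 3.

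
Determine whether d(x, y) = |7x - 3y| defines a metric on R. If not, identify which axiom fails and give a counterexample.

No. d fails symmetry: d(4, 9) = |7·4 - 3·9| = |1| = 1, but d(9, 4) = |7·9 - 3·4| = |51| = 51. Since 1 ≠ 51, d(x,y) ≠ d(y,x) in general.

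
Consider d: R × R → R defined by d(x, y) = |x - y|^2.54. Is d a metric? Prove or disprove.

No. d(x,y) = |x-y|^2.54 fails the triangle inequality since p = 2.54 > 1. Counterexample: x = 2, y = 6, z = 17. d(x,z) = |2 - 17|^2.54 = 15^2.54 ≈ 971.1175, but d(x,y) + d(y,z) = 4^2.54 + 11^2.54 ≈ 33.8246 + 441.7102 = 475.5348. Since 971.1175 > 475.5348, the triangle inequality is violated.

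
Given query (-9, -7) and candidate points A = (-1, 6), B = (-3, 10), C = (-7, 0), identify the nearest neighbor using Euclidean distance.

Distances: d(A) ≈ 15.2643, d(B) ≈ 18.0278, d(C) ≈ 7.2801. Nearest: C = (-7, 0) with distance 7.2801.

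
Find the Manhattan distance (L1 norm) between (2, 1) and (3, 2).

Σ|x_i - y_i| = |2 - 3| + |1 - 2| = 1 + 1 = 2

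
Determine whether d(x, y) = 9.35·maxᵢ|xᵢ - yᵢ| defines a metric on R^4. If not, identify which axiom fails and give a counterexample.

Yes. The L∞ (Chebyshev) norm induces a metric on R^4, and multiplying a metric by a positive constant 9.35 > 0 preserves all four axioms: non-negativity (9.35·||x-y|| ≥ 0), identity (9.35·||x-y|| = 0 ⟺ ||x-y|| = 0 ⟺ x = y), symmetry (||x-y|| = ||y-x||), and the triangle inequality (9.35·||x-z|| ≤ 9.35·||x-y|| + 9.35·||y-z||). So d is a metric.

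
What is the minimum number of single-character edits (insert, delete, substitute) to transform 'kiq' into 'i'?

Let D[i][j] be the edit distance between the first i characters of 'kiq' and the first j characters of 'i', with D[i][0] = i, D[0][j] = j, and D[i][j] = D[i-1][j-1] if the characters match, else 1 + min(D[i-1][j], D[i][j-1], D[i-1][j-1]). Filling the table (rows: prefixes of 'kiq', columns: prefixes of 'i'):
     ε  i
  ε  0  1
  k  1  1
  i  2  1
  q  3  2
The bottom-right entry gives D[3][1] = 2, so no sequence of fewer than 2 edits works. Backtracking through the table gives one optimal edit sequence (2 edits):
  kiq → iq (del k @1)
  iq → i (del q @2)
Edit distance = 2.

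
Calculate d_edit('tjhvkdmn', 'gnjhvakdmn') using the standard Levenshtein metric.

Let D[i][j] be the edit distance between the first i characters of 'tjhvkdmn' and the first j characters of 'gnjhvakdmn', with D[i][0] = i, D[0][j] = j, and D[i][j] = D[i-1][j-1] if the characters match, else 1 + min(D[i-1][j], D[i][j-1], D[i-1][j-1]). Filling the table (rows: prefixes of 'tjhvkdmn', columns: prefixes of 'gnjhvakdmn'):
     ε  g  n  j  h  v  a  k  d  m  n
  ε  0  1  2  3  4  5  6  7  8  9 10
  t  1  1  2  3  4  5  6  7  8  9 10
  j  2  2  2  2  3  4  5  6  7  8  9
  h  3  3  3  3  2  3  4  5  6  7  8
  v  4  4  4  4  3  2  3  4  5  6  7
  k  5  5  5  5  4  3  3  3  4  5  6
  d  6  6  6  6  5  4  4  4  3  4  5
  m  7  7  7  7  6  5  5  5  4  3  4
  n  8  8  7  8  7  6  6  6  5  4  3
The bottom-right entry gives D[8][10] = 3, so no sequence of fewer than 3 edits works. Backtracking through the table gives one optimal edit sequence (3 edits):
  tjhvkdmn → gtjhvkdmn (ins g @1)
  gtjhvkdmn → gnjhvkdmn (sub t→n @2)
  gnjhvkdmn → gnjhvakdmn (ins a @6)
Edit distance = 3.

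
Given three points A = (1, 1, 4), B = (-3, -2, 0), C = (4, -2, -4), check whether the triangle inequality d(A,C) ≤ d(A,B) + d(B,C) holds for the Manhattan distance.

d(A,B) = 4 + 3 + 4 = 11, d(B,C) = 7 + 0 + 4 = 11, d(A,C) = 3 + 3 + 8 = 14.
d(A,C) = 14 ≤ 11 + 11 = 22. Triangle inequality is satisfied.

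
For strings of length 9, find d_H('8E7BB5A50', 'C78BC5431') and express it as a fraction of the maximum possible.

Differing positions: 1, 2, 3, 5, 7, 8, 9. Hamming distance = 7. The maximum possible Hamming distance for length-9 strings is 9, so d_H/9 = 7/9 ≈ 0.7778.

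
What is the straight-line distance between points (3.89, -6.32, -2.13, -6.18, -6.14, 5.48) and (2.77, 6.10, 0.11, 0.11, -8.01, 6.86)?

√(Σ(x_i - y_i)²) = √((3.89 - 2.77)² + (-6.32 - 6.1)² + (-2.13 - 0.11)² + (-6.18 - 0.11)² + (-6.14 - (-8.01))² + (5.48 - 6.86)²)
= √(1.12² + (-12.42)² + (-2.24)² + (-6.29)² + 1.87² + (-1.38)²) = √(1.2544 + 154.2564 + 5.0176 + 39.5641 + 3.4969 + 1.9044) = √205.4938 ≈ 14.3351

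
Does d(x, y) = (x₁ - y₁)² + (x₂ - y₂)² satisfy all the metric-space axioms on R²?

No. The squared Euclidean distance fails the triangle inequality. Counterexample: x = (0, 0), y = (3, 1), z = (6, 2). d(x,z) = 6² + 2² = 40, but d(x,y) + d(y,z) = (3² + 1²) + (3² + 1²) = 10 + 10 = 20. Since 40 > 20, the triangle inequality is violated. (Note: √d, the ordinary Euclidean distance, IS a metric.)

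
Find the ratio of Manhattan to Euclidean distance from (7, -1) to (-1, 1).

L1 = |7 - (-1)| + |-1 - 1| = 8 + 2 = 10
L2 = √(8² + 2²) = √68 ≈ 8.2462
L1 ≥ L2 always (equality iff movement is along one axis); L1 > L2 here.
Ratio L1/L2 = 10/√68 ≈ 1.2127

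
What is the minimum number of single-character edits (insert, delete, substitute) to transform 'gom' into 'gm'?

Let D[i][j] be the edit distance between the first i characters of 'gom' and the first j characters of 'gm', with D[i][0] = i, D[0][j] = j, and D[i][j] = D[i-1][j-1] if the characters match, else 1 + min(D[i-1][j], D[i][j-1], D[i-1][j-1]). Filling the table (rows: prefixes of 'gom', columns: prefixes of 'gm'):
     ε  g  m
  ε  0  1  2
  g  1  0  1
  o  2  1  1
  m  3  2  1
The bottom-right entry gives D[3][2] = 1, so no sequence of fewer than 1 edit works. Backtracking through the table gives one optimal edit sequence (1 edit):
  gom → gm (del o @2)
Edit distance = 1.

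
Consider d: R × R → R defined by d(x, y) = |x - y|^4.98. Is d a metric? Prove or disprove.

No. d(x,y) = |x-y|^4.98 fails the triangle inequality since p = 4.98 > 1. Counterexample: x = 4, y = 6, z = 18. d(x,z) = |4 - 18|^4.98 = 14^4.98 ≈ 510173.1728, but d(x,y) + d(y,z) = 2^4.98 + 12^4.98 ≈ 31.5594 + 236767.7818 = 236799.3412. Since 510173.1728 > 236799.3412, the triangle inequality is violated.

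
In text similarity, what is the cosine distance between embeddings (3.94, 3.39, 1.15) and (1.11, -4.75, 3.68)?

With u = (3.94, 3.39, 1.15), v = (1.11, -4.75, 3.68):
u·v = 3.94·1.11 + 3.39·(-4.75) + 1.15·3.68 = 4.3734 + (-16.1025) + 4.232 = -7.4971.
|u| = √(3.94² + 3.39² + 1.15²) = √(15.5236 + 11.4921 + 1.3225) = √28.3382, |v| = √(1.11² + (-4.75)² + 3.68²) = √(1.2321 + 22.5625 + 13.5424) = √37.337.
cos θ = (u·v)/(|u||v|) = -7.4971/(√28.3382·√37.337) ≈ -0.2305
Cosine distance = 1 - cos θ ≈ 1 - (-0.2305) = 1.2305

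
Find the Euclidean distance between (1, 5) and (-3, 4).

√(Σ(x_i - y_i)²) = √((1 - (-3))² + (5 - 4)²)
= √(4² + 1²) = √(16 + 1) = √17 ≈ 4.1231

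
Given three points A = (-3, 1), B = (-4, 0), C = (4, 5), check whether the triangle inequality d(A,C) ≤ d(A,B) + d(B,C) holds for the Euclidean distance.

d(A,B) = √(1² + 1²) = √2 ≈ 1.4142, d(B,C) = √(8² + 5²) = √89 ≈ 9.434, d(A,C) = √(7² + 4²) = √65 ≈ 8.0623.
d(A,C) ≈ 8.0623 ≤ 1.4142 + 9.434 = 10.8482. Triangle inequality is satisfied.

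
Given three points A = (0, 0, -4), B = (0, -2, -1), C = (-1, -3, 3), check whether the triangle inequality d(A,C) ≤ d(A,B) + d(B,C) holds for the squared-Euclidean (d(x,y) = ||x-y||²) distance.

d(A,B) = 0² + 2² + 3² = 13, d(B,C) = 1² + 1² + 4² = 18, d(A,C) = 1² + 3² + 7² = 59.
d(A,C) = 59 > 13 + 18 = 31. Triangle inequality is VIOLATED. (Squared-Euclidean is not a metric — this is a counterexample.)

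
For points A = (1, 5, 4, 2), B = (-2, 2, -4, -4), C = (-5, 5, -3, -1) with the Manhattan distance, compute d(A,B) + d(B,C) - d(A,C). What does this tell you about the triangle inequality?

d(A,B) = 3 + 3 + 8 + 6 = 20, d(B,C) = 3 + 3 + 1 + 3 = 10, d(A,C) = 6 + 0 + 7 + 3 = 16.
d(A,B) + d(B,C) - d(A,C) = 20 + 10 - 16 = 30 - 16 = 14. This is ≥ 0, so the triangle inequality holds for these points.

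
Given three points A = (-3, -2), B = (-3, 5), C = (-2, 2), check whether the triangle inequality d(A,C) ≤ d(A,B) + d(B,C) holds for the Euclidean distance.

d(A,B) = √(0² + 7²) = √49 = 7, d(B,C) = √(1² + 3²) = √10 ≈ 3.1623, d(A,C) = √(1² + 4²) = √17 ≈ 4.1231.
d(A,C) ≈ 4.1231 ≤ 7 + 3.1623 = 10.1623. Triangle inequality is satisfied.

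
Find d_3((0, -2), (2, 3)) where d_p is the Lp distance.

(Σ|x_i - y_i|^3)^(1/3) = (|0 - 2|^3 + |-2 - 3|^3)^(1/3)
= (2^3 + 5^3)^(1/3) = (8 + 125)^(1/3) = (133)^(1/3) ≈ 5.1045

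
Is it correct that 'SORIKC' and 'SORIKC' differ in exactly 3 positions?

Differing positions: none. Hamming distance = 0, so the claim that d_H = 3 is false.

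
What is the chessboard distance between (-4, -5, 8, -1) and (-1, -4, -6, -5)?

max(|x_i - y_i|) = max(|-4 - (-1)|, |-5 - (-4)|, |8 - (-6)|, |-1 - (-5)|) = max(3, 1, 14, 4) = 14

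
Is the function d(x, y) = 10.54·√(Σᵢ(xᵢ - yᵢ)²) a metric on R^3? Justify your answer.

Yes. The L2 (Euclidean) norm induces a metric on R^3, and multiplying a metric by a positive constant 10.54 > 0 preserves all four axioms: non-negativity (10.54·||x-y|| ≥ 0), identity (10.54·||x-y|| = 0 ⟺ ||x-y|| = 0 ⟺ x = y), symmetry (||x-y|| = ||y-x||), and the triangle inequality (10.54·||x-z|| ≤ 10.54·||x-y|| + 10.54·||y-z||). So d is a metric.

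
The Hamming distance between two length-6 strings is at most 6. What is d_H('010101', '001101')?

Differing positions: 2, 3. Hamming distance = 2. The maximum possible Hamming distance for length-6 strings is 6, so d_H/6 = 2/6 ≈ 0.3333.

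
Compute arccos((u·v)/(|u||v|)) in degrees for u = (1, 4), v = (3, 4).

With u = (1, 4), v = (3, 4):
u·v = 1·3 + 4·4 = 3 + 16 = 19.
|u| = √(1² + 4²) = √17, |v| = √(3² + 4²) = √25, so |u||v| = √(17·25) = √425.
cos θ = (u·v)/(|u||v|) = 19/√425 ≈ 0.921635
θ = arccos(0.921635) ≈ 22.83°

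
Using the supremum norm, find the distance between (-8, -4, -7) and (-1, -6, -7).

max(|x_i - y_i|) = max(|-8 - (-1)|, |-4 - (-6)|, |-7 - (-7)|) = max(7, 2, 0) = 7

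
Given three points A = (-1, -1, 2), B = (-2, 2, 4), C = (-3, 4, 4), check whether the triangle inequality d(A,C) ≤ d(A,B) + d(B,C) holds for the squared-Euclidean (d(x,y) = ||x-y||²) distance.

d(A,B) = 1² + 3² + 2² = 14, d(B,C) = 1² + 2² + 0² = 5, d(A,C) = 2² + 5² + 2² = 33.
d(A,C) = 33 > 14 + 5 = 19. Triangle inequality is VIOLATED. (Squared-Euclidean is not a metric — this is a counterexample.)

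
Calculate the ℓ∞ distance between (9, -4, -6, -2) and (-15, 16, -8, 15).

max(|x_i - y_i|) = max(|9 - (-15)|, |-4 - 16|, |-6 - (-8)|, |-2 - 15|) = max(24, 20, 2, 17) = 24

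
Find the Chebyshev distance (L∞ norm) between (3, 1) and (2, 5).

max(|x_i - y_i|) = max(|3 - 2|, |1 - 5|) = max(1, 4) = 4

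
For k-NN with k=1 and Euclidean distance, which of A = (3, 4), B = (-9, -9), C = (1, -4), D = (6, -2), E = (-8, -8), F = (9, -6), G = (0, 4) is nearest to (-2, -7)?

Distances: d(A) ≈ 12.083, d(B) ≈ 7.2801, d(C) ≈ 4.2426, d(D) ≈ 9.434, d(E) ≈ 6.0828, d(F) ≈ 11.0454, d(G) ≈ 11.1803. Nearest: C = (1, -4) with distance 4.2426.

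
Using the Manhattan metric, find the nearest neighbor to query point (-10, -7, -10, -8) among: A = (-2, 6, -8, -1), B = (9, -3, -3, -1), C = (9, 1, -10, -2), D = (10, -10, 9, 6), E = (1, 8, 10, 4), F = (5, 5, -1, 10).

Distances: d(A) = 30, d(B) = 37, d(C) = 33, d(D) = 56, d(E) = 58, d(F) = 54. Nearest: A = (-2, 6, -8, -1) with distance 30.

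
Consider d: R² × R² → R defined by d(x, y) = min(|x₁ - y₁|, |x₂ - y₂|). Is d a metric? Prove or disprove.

No. d fails identity of indiscernibles: take x = (-4, 0) and y = (-4, 6). Then d(x,y) = min(|-4 - (-4)|, |0 - 6|) = min(0, 6) = 0, yet x ≠ y.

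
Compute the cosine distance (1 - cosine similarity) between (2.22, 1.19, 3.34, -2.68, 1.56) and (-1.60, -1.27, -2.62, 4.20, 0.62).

With u = (2.22, 1.19, 3.34, -2.68, 1.56), v = (-1.60, -1.27, -2.62, 4.20, 0.62):
u·v = 2.22·(-1.6) + 1.19·(-1.27) + 3.34·(-2.62) + (-2.68)·4.2 + 1.56·0.62 = (-3.552) + (-1.5113) + (-8.7508) + (-11.256) + 0.9672 = -24.1029.
|u| = √(2.22² + 1.19² + 3.34² + (-2.68)² + 1.56²) = √(4.9284 + 1.4161 + 11.1556 + 7.1824 + 2.4336) = √27.1161, |v| = √((-1.6)² + (-1.27)² + (-2.62)² + 4.2² + 0.62²) = √(2.56 + 1.6129 + 6.8644 + 17.64 + 0.3844) = √29.0617.
cos θ = (u·v)/(|u||v|) = -24.1029/(√27.1161·√29.0617) ≈ -0.8586
Cosine distance = 1 - cos θ ≈ 1 - (-0.8586) = 1.8586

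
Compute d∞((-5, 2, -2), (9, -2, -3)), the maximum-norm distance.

max(|x_i - y_i|) = max(|-5 - 9|, |2 - (-2)|, |-2 - (-3)|) = max(14, 4, 1) = 14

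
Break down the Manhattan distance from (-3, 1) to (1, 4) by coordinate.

Σ|x_i - y_i| = |-3 - 1| + |1 - 4| = 4 + 3 = 7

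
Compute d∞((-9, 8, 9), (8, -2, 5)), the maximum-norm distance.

max(|x_i - y_i|) = max(|-9 - 8|, |8 - (-2)|, |9 - 5|) = max(17, 10, 4) = 17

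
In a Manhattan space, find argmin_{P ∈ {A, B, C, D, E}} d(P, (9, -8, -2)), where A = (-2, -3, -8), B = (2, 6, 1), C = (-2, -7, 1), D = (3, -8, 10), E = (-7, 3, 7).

Distances: d(A) = 22, d(B) = 24, d(C) = 15, d(D) = 18, d(E) = 36. Nearest: C = (-2, -7, 1) with distance 15.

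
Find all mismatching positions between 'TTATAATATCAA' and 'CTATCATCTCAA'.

Differing positions: 1, 5, 8. Hamming distance = 3.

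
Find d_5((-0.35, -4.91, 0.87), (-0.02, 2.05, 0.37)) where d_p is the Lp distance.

(Σ|x_i - y_i|^5)^(1/5) = (|-0.35 - (-0.02)|^5 + |-4.91 - 2.05|^5 + |0.87 - 0.37|^5)^(1/5)
= (0.33^5 + 6.96^5 + 0.5^5)^(1/5) ≈ (0.0039 + 16332.2567 + 0.0312)^(1/5) = (16332.2918)^(1/5) ≈ 6.96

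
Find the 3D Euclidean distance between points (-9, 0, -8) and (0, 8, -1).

√(Σ(x_i - y_i)²) = √((-9 - 0)² + (0 - 8)² + (-8 - (-1))²)
= √((-9)² + (-8)² + (-7)²) = √(81 + 64 + 49) = √194 ≈ 13.9284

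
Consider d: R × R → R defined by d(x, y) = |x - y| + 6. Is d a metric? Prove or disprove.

No. d fails identity of indiscernibles (specifically d(x,x) = 0): d(7, 7) = |7 - 7| + 6 = 0 + 6 = 6 ≠ 0.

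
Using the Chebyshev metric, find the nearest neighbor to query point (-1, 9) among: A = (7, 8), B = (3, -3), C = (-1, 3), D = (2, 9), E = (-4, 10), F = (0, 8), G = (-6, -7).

Distances: d(A) = 8, d(B) = 12, d(C) = 6, d(D) = 3, d(E) = 3, d(F) = 1, d(G) = 16. Nearest: F = (0, 8) with distance 1.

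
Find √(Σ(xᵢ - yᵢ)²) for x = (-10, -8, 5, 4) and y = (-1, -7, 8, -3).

√(Σ(x_i - y_i)²) = √((-10 - (-1))² + (-8 - (-7))² + (5 - 8)² + (4 - (-3))²)
= √((-9)² + (-1)² + (-3)² + 7²) = √(81 + 1 + 9 + 49) = √140 ≈ 11.8322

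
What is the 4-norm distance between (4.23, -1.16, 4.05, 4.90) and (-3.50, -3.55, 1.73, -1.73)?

(Σ|x_i - y_i|^4)^(1/4) = (|4.23 - (-3.5)|^4 + |-1.16 - (-3.55)|^4 + |4.05 - 1.73|^4 + |4.9 - (-1.73)|^4)^(1/4)
= (7.73^4 + 2.39^4 + 2.32^4 + 6.63^4)^(1/4) ≈ (3570.4091 + 32.6281 + 28.9702 + 1932.2091)^(1/4) = (5564.2165)^(1/4) ≈ 8.6368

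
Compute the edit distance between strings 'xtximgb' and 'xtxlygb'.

Let D[i][j] be the edit distance between the first i characters of 'xtximgb' and the first j characters of 'xtxlygb', with D[i][0] = i, D[0][j] = j, and D[i][j] = D[i-1][j-1] if the characters match, else 1 + min(D[i-1][j], D[i][j-1], D[i-1][j-1]). Filling the table (rows: prefixes of 'xtximgb', columns: prefixes of 'xtxlygb'):
     ε  x  t  x  l  y  g  b
  ε  0  1  2  3  4  5  6  7
  x  1  0  1  2  3  4  5  6
  t  2  1  0  1  2  3  4  5
  x  3  2  1  0  1  2  3  4
  i  4  3  2  1  1  2  3  4
  m  5  4  3  2  2  2  3  4
  g  6  5  4  3  3  3  2  3
  b  7  6  5  4  4  4  3  2
The bottom-right entry gives D[7][7] = 2, so no sequence of fewer than 2 edits works. Backtracking through the table gives one optimal edit sequence (2 edits):
  xtximgb → xtxlmgb (sub i→l @4)
  xtxlmgb → xtxlygb (sub m→y @5)
Edit distance = 2.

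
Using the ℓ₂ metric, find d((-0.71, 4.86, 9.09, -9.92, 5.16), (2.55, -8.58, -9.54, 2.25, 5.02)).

√(Σ(x_i - y_i)²) = √((-0.71 - 2.55)² + (4.86 - (-8.58))² + (9.09 - (-9.54))² + (-9.92 - 2.25)² + (5.16 - 5.02)²)
= √((-3.26)² + 13.44² + 18.63² + (-12.17)² + 0.14²) = √(10.6276 + 180.6336 + 347.0769 + 148.1089 + 0.0196) = √686.4666 ≈ 26.2005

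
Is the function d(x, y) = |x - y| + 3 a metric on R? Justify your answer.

No. d fails identity of indiscernibles (specifically d(x,x) = 0): d(-3, -3) = |-3 - (-3)| + 3 = 0 + 3 = 3 ≠ 0.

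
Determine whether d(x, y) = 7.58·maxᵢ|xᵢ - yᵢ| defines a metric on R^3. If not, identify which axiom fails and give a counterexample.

Yes. The L∞ (Chebyshev) norm induces a metric on R^3, and multiplying a metric by a positive constant 7.58 > 0 preserves all four axioms: non-negativity (7.58·||x-y|| ≥ 0), identity (7.58·||x-y|| = 0 ⟺ ||x-y|| = 0 ⟺ x = y), symmetry (||x-y|| = ||y-x||), and the triangle inequality (7.58·||x-z|| ≤ 7.58·||x-y|| + 7.58·||y-z||). So d is a metric.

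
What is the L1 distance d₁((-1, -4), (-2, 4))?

Σ|x_i - y_i| = |-1 - (-2)| + |-4 - 4| = 1 + 8 = 9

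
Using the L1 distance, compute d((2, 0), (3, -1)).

Σ|x_i - y_i| = |2 - 3| + |0 - (-1)| = 1 + 1 = 2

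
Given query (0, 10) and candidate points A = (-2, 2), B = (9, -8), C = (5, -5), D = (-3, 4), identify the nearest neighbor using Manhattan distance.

Distances: d(A) = 10, d(B) = 27, d(C) = 20, d(D) = 9. Nearest: D = (-3, 4) with distance 9.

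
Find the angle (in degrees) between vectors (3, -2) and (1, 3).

With u = (3, -2), v = (1, 3):
u·v = 3·1 + (-2)·3 = 3 + (-6) = -3.
|u| = √(3² + (-2)²) = √13, |v| = √(1² + 3²) = √10, so |u||v| = √(13·10) = √130.
cos θ = (u·v)/(|u||v|) = -3/√130 ≈ -0.263117
θ = arccos(-0.263117) ≈ 105.26°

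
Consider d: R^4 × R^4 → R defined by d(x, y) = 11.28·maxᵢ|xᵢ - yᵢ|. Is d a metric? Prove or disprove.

Yes. The L∞ (Chebyshev) norm induces a metric on R^4, and multiplying a metric by a positive constant 11.28 > 0 preserves all four axioms: non-negativity (11.28·||x-y|| ≥ 0), identity (11.28·||x-y|| = 0 ⟺ ||x-y|| = 0 ⟺ x = y), symmetry (||x-y|| = ||y-x||), and the triangle inequality (11.28·||x-z|| ≤ 11.28·||x-y|| + 11.28·||y-z||). So d is a metric.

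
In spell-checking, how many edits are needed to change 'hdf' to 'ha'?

Let D[i][j] be the edit distance between the first i characters of 'hdf' and the first j characters of 'ha', with D[i][0] = i, D[0][j] = j, and D[i][j] = D[i-1][j-1] if the characters match, else 1 + min(D[i-1][j], D[i][j-1], D[i-1][j-1]). Filling the table (rows: prefixes of 'hdf', columns: prefixes of 'ha'):
     ε  h  a
  ε  0  1  2
  h  1  0  1
  d  2  1  1
  f  3  2  2
The bottom-right entry gives D[3][2] = 2, so no sequence of fewer than 2 edits works. Backtracking through the table gives one optimal edit sequence (2 edits):
  hdf → hf (del d @2)
  hf → ha (sub f→a @2)
Edit distance = 2.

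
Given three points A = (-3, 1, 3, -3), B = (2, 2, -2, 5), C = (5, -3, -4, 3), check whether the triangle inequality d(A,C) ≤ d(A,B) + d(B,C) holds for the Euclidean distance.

d(A,B) = √(5² + 1² + 5² + 8²) = √115 ≈ 10.7238, d(B,C) = √(3² + 5² + 2² + 2²) = √42 ≈ 6.4807, d(A,C) = √(8² + 4² + 7² + 6²) = √165 ≈ 12.8452.
d(A,C) ≈ 12.8452 ≤ 10.7238 + 6.4807 = 17.2045. Triangle inequality is satisfied.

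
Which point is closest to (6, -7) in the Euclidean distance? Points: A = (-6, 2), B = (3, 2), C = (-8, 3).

Distances: d(A) = 15, d(B) ≈ 9.4868, d(C) ≈ 17.2047. Nearest: B = (3, 2) with distance 9.4868.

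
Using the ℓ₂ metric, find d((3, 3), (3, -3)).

√(Σ(x_i - y_i)²) = √((3 - 3)² + (3 - (-3))²)
= √(0² + 6²) = √(0 + 36) = √36 = 6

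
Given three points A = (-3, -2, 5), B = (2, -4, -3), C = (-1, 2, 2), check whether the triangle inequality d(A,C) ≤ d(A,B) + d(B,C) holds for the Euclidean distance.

d(A,B) = √(5² + 2² + 8²) = √93 ≈ 9.6437, d(B,C) = √(3² + 6² + 5²) = √70 ≈ 8.3666, d(A,C) = √(2² + 4² + 3²) = √29 ≈ 5.3852.
d(A,C) ≈ 5.3852 ≤ 9.6437 + 8.3666 = 18.0103. Triangle inequality is satisfied.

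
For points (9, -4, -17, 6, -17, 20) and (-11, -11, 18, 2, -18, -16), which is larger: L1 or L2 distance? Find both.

L1 = |9 - (-11)| + |-4 - (-11)| + |-17 - 18| + |6 - 2| + |-17 - (-18)| + |20 - (-16)| = 20 + 7 + 35 + 4 + 1 + 36 = 103
L2 = √(20² + 7² + 35² + 4² + 1² + 36²) = √2987 ≈ 54.6535
L1 ≥ L2 always (equality iff movement is along one axis); L1 > L2 here.
Ratio L1/L2 = 103/√2987 ≈ 1.8846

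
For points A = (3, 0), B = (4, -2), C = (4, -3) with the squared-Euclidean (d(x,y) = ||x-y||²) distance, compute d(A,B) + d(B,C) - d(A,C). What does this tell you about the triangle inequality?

d(A,B) = 1² + 2² = 5, d(B,C) = 0² + 1² = 1, d(A,C) = 1² + 3² = 10.
d(A,B) + d(B,C) - d(A,C) = 5 + 1 - 10 = 6 - 10 = -4. This is < 0, so the triangle inequality FAILS for these points (squared-Euclidean is not a metric).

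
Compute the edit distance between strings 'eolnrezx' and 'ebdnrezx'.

Let D[i][j] be the edit distance between the first i characters of 'eolnrezx' and the first j characters of 'ebdnrezx', with D[i][0] = i, D[0][j] = j, and D[i][j] = D[i-1][j-1] if the characters match, else 1 + min(D[i-1][j], D[i][j-1], D[i-1][j-1]). Filling the table (rows: prefixes of 'eolnrezx', columns: prefixes of 'ebdnrezx'):
     ε  e  b  d  n  r  e  z  x
  ε  0  1  2  3  4  5  6  7  8
  e  1  0  1  2  3  4  5  6  7
  o  2  1  1  2  3  4  5  6  7
  l  3  2  2  2  3  4  5  6  7
  n  4  3  3  3  2  3  4  5  6
  r  5  4  4  4  3  2  3  4  5
  e  6  5  5  5  4  3  2  3  4
  z  7  6  6  6  5  4  3  2  3
  x  8  7  7  7  6  5  4  3  2
The bottom-right entry gives D[8][8] = 2, so no sequence of fewer than 2 edits works. Backtracking through the table gives one optimal edit sequence (2 edits):
  eolnrezx → eblnrezx (sub o→b @2)
  eblnrezx → ebdnrezx (sub l→d @3)
Edit distance = 2.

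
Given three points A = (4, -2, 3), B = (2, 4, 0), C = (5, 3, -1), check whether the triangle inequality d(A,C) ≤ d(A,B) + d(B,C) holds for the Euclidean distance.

d(A,B) = √(2² + 6² + 3²) = √49 = 7, d(B,C) = √(3² + 1² + 1²) = √11 ≈ 3.3166, d(A,C) = √(1² + 5² + 4²) = √42 ≈ 6.4807.
d(A,C) ≈ 6.4807 ≤ 7 + 3.3166 = 10.3166. Triangle inequality is satisfied.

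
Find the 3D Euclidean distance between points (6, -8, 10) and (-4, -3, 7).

√(Σ(x_i - y_i)²) = √((6 - (-4))² + (-8 - (-3))² + (10 - 7)²)
= √(10² + (-5)² + 3²) = √(100 + 25 + 9) = √134 ≈ 11.5758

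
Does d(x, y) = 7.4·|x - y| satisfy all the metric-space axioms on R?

Yes. Since |x - y| is a metric on R and 7.4 > 0, the positive scalar multiple 7.4·|x - y| is also a metric: scaling by a positive constant preserves non-negativity, identity (d=0 ⟺ |x-y|=0 ⟺ x=y), symmetry, and the triangle inequality.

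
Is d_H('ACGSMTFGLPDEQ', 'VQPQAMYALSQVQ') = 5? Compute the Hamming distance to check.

Differing positions: 1, 2, 3, 4, 5, 6, 7, 8, 10, 11, 12. Hamming distance = 11, so the claim that d_H = 5 is false.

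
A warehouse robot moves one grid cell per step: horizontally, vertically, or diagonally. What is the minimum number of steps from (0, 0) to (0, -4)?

max(|x_i - y_i|) = max(|0 - 0|, |0 - (-4)|) = max(0, 4) = 4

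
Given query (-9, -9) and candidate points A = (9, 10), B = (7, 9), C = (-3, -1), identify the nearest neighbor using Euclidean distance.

Distances: d(A) ≈ 26.1725, d(B) ≈ 24.0832, d(C) = 10. Nearest: C = (-3, -1) with distance 10.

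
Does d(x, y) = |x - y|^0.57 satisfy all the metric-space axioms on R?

Yes. With 0 < p = 0.57 ≤ 1, d(x,y) = |x-y|^0.57 is a metric on R. Non-negativity and symmetry are immediate; |x-y|^0.57 = 0 ⟺ |x-y| = 0 ⟺ x = y. For the triangle inequality, the function t ↦ t^0.57 is subadditive on [0,∞) when p ≤ 1, so |x-z|^0.57 ≤ (|x-y| + |y-z|)^0.57 ≤ |x-y|^0.57 + |y-z|^0.57.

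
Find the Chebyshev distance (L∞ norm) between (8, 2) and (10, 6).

max(|x_i - y_i|) = max(|8 - 10|, |2 - 6|) = max(2, 4) = 4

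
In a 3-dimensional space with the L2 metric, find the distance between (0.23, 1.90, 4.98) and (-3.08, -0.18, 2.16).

(Σ|x_i - y_i|^2)^(1/2) = (|0.23 - (-3.08)|^2 + |1.9 - (-0.18)|^2 + |4.98 - 2.16|^2)^(1/2)
= (3.31^2 + 2.08^2 + 2.82^2)^(1/2) = (10.9561 + 4.3264 + 7.9524)^(1/2) = (23.2349)^(1/2) ≈ 4.8203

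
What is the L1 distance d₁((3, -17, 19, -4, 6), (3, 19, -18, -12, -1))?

Σ|x_i - y_i| = |3 - 3| + |-17 - 19| + |19 - (-18)| + |-4 - (-12)| + |6 - (-1)| = 0 + 36 + 37 + 8 + 7 = 88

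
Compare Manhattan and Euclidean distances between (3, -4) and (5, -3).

L1 = |3 - 5| + |-4 - (-3)| = 2 + 1 = 3
L2 = √(2² + 1²) = √5 ≈ 2.2361
L1 ≥ L2 always (equality iff movement is along one axis); L1 > L2 here.
Ratio L1/L2 = 3/√5 ≈ 1.3416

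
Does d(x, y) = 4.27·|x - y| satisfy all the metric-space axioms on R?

Yes. Since |x - y| is a metric on R and 4.27 > 0, the positive scalar multiple 4.27·|x - y| is also a metric: scaling by a positive constant preserves non-negativity, identity (d=0 ⟺ |x-y|=0 ⟺ x=y), symmetry, and the triangle inequality.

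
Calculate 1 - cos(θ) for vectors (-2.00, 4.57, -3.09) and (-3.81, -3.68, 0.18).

With u = (-2.00, 4.57, -3.09), v = (-3.81, -3.68, 0.18):
u·v = (-2)·(-3.81) + 4.57·(-3.68) + (-3.09)·0.18 = 7.62 + (-16.8176) + (-0.5562) = -9.7538.
|u| = √((-2)² + 4.57² + (-3.09)²) = √(4 + 20.8849 + 9.5481) = √34.433, |v| = √((-3.81)² + (-3.68)² + 0.18²) = √(14.5161 + 13.5424 + 0.0324) = √28.0909.
cos θ = (u·v)/(|u||v|) = -9.7538/(√34.433·√28.0909) ≈ -0.3136
Cosine distance = 1 - cos θ ≈ 1 - (-0.3136) = 1.3136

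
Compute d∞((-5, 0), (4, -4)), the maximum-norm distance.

max(|x_i - y_i|) = max(|-5 - 4|, |0 - (-4)|) = max(9, 4) = 9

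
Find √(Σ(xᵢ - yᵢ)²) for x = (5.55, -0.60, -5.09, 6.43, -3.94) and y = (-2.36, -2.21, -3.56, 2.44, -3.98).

√(Σ(x_i - y_i)²) = √((5.55 - (-2.36))² + (-0.6 - (-2.21))² + (-5.09 - (-3.56))² + (6.43 - 2.44)² + (-3.94 - (-3.98))²)
= √(7.91² + 1.61² + (-1.53)² + 3.99² + 0.04²) = √(62.5681 + 2.5921 + 2.3409 + 15.9201 + 0.0016) = √83.4228 ≈ 9.1336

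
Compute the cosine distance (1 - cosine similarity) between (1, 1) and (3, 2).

With u = (1, 1), v = (3, 2):
u·v = 1·3 + 1·2 = 3 + 2 = 5.
|u| = √(1² + 1²) = √2, |v| = √(3² + 2²) = √13, so |u||v| = √(2·13) = √26.
cos θ = (u·v)/(|u||v|) = 5/√26 ≈ 0.9806
Cosine distance = 1 - cos θ ≈ 1 - 0.9806 = 0.0194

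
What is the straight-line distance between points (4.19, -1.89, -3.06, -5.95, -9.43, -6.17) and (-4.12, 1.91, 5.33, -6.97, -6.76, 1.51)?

√(Σ(x_i - y_i)²) = √((4.19 - (-4.12))² + (-1.89 - 1.91)² + (-3.06 - 5.33)² + (-5.95 - (-6.97))² + (-9.43 - (-6.76))² + (-6.17 - 1.51)²)
= √(8.31² + (-3.8)² + (-8.39)² + 1.02² + (-2.67)² + (-7.68)²) = √(69.0561 + 14.44 + 70.3921 + 1.0404 + 7.1289 + 58.9824) = √221.0399 ≈ 14.8674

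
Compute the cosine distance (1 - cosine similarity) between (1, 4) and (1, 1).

With u = (1, 4), v = (1, 1):
u·v = 1·1 + 4·1 = 1 + 4 = 5.
|u| = √(1² + 4²) = √17, |v| = √(1² + 1²) = √2, so |u||v| = √(17·2) = √34.
cos θ = (u·v)/(|u||v|) = 5/√34 ≈ 0.8575
Cosine distance = 1 - cos θ ≈ 1 - 0.8575 = 0.1425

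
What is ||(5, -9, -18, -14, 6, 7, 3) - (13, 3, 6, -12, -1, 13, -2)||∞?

max(|x_i - y_i|) = max(|5 - 13|, |-9 - 3|, |-18 - 6|, |-14 - (-12)|, |6 - (-1)|, |7 - 13|, |3 - (-2)|) = max(8, 12, 24, 2, 7, 6, 5) = 24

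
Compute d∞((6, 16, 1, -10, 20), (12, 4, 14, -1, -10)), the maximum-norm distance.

max(|x_i - y_i|) = max(|6 - 12|, |16 - 4|, |1 - 14|, |-10 - (-1)|, |20 - (-10)|) = max(6, 12, 13, 9, 30) = 30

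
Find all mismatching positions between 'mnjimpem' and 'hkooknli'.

Differing positions: 1, 2, 3, 4, 5, 6, 7, 8. Hamming distance = 8.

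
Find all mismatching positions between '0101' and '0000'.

Differing positions: 2, 4. Hamming distance = 2.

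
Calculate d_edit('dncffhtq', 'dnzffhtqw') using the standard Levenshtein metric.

Let D[i][j] be the edit distance between the first i characters of 'dncffhtq' and the first j characters of 'dnzffhtqw', with D[i][0] = i, D[0][j] = j, and D[i][j] = D[i-1][j-1] if the characters match, else 1 + min(D[i-1][j], D[i][j-1], D[i-1][j-1]). Filling the table (rows: prefixes of 'dncffhtq', columns: prefixes of 'dnzffhtqw'):
     ε  d  n  z  f  f  h  t  q  w
  ε  0  1  2  3  4  5  6  7  8  9
  d  1  0  1  2  3  4  5  6  7  8
  n  2  1  0  1  2  3  4  5  6  7
  c  3  2  1  1  2  3  4  5  6  7
  f  4  3  2  2  1  2  3  4  5  6
  f  5  4  3  3  2  1  2  3  4  5
  h  6  5  4  4  3  2  1  2  3  4
  t  7  6  5  5  4  3  2  1  2  3
  q  8  7  6  6  5  4  3  2  1  2
The bottom-right entry gives D[8][9] = 2, so no sequence of fewer than 2 edits works. Backtracking through the table gives one optimal edit sequence (2 edits):
  dncffhtq → dnzffhtq (sub c→z @3)
  dnzffhtq → dnzffhtqw (ins w @9)
Edit distance = 2.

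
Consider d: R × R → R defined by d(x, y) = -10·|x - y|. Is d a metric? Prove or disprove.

No. With c = -10 < 0, d fails non-negativity: d(5, 6) = -10·|5 - 6| = -10·1 = -10 < 0.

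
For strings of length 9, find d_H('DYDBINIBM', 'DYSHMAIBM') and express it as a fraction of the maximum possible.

Differing positions: 3, 4, 5, 6. Hamming distance = 4. The maximum possible Hamming distance for length-9 strings is 9, so d_H/9 = 4/9 ≈ 0.4444.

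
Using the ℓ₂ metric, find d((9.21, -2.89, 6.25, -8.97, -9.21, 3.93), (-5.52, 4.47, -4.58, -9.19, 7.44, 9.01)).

√(Σ(x_i - y_i)²) = √((9.21 - (-5.52))² + (-2.89 - 4.47)² + (6.25 - (-4.58))² + (-8.97 - (-9.19))² + (-9.21 - 7.44)² + (3.93 - 9.01)²)
= √(14.73² + (-7.36)² + 10.83² + 0.22² + (-16.65)² + (-5.08)²) = √(216.9729 + 54.1696 + 117.2889 + 0.0484 + 277.2225 + 25.8064) = √691.5087 ≈ 26.2966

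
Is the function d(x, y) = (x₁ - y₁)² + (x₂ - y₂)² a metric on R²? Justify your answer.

No. The squared Euclidean distance fails the triangle inequality. Counterexample: x = (0, 0), y = (3, 2), z = (6, 4). d(x,z) = 6² + 4² = 52, but d(x,y) + d(y,z) = (3² + 2²) + (3² + 2²) = 13 + 13 = 26. Since 52 > 26, the triangle inequality is violated. (Note: √d, the ordinary Euclidean distance, IS a metric.)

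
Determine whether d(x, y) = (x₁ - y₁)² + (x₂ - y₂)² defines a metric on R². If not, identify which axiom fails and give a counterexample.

No. The squared Euclidean distance fails the triangle inequality. Counterexample: x = (0, 0), y = (2, 2), z = (4, 4). d(x,z) = 4² + 4² = 32, but d(x,y) + d(y,z) = (2² + 2²) + (2² + 2²) = 8 + 8 = 16. Since 32 > 16, the triangle inequality is violated. (Note: √d, the ordinary Euclidean distance, IS a metric.)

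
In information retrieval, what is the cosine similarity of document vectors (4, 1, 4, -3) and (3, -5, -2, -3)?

With u = (4, 1, 4, -3), v = (3, -5, -2, -3):
u·v = 4·3 + 1·(-5) + 4·(-2) + (-3)·(-3) = 12 + (-5) + (-8) + 9 = 8.
|u| = √(4² + 1² + 4² + (-3)²) = √42, |v| = √(3² + (-5)² + (-2)² + (-3)²) = √47, so |u||v| = √(42·47) = √1974.
cos θ = (u·v)/(|u||v|) = 8/√1974 ≈ 0.1801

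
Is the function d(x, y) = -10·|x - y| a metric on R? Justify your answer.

No. With c = -10 < 0, d fails non-negativity: d(9, 18) = -10·|9 - 18| = -10·9 = -90 < 0.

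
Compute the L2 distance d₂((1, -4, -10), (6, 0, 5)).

√(Σ(x_i - y_i)²) = √((1 - 6)² + (-4 - 0)² + (-10 - 5)²)
= √((-5)² + (-4)² + (-15)²) = √(25 + 16 + 225) = √266 ≈ 16.3095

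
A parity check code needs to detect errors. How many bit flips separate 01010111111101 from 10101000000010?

Differing positions: 1, 2, 3, 4, 5, 6, 7, 8, 9, 10, 11, 12, 13, 14. Hamming distance = 14.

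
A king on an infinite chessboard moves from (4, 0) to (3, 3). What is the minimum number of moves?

max(|x_i - y_i|) = max(|4 - 3|, |0 - 3|) = max(1, 3) = 3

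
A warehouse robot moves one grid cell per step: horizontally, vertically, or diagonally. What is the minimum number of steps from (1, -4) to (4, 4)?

max(|x_i - y_i|) = max(|1 - 4|, |-4 - 4|) = max(3, 8) = 8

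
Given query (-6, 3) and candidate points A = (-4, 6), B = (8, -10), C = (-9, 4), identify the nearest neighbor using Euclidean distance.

Distances: d(A) ≈ 3.6056, d(B) ≈ 19.105, d(C) ≈ 3.1623. Nearest: C = (-9, 4) with distance 3.1623.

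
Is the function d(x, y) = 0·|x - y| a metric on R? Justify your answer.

No. With c = 0, d(x,y) = 0 for all x, y. This fails identity of indiscernibles: d(1, 8) = 0 but 1 ≠ 8.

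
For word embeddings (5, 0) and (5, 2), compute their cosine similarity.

With u = (5, 0), v = (5, 2):
u·v = 5·5 + 0·2 = 25 + 0 = 25.
|u| = √(5² + 0²) = √25, |v| = √(5² + 2²) = √29, so |u||v| = √(25·29) = √725.
cos θ = (u·v)/(|u||v|) = 25/√725 ≈ 0.9285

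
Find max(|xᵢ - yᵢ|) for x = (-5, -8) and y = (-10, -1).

max(|x_i - y_i|) = max(|-5 - (-10)|, |-8 - (-1)|) = max(5, 7) = 7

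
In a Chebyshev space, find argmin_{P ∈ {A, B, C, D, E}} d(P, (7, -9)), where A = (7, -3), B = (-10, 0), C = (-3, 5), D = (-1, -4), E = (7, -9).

Distances: d(A) = 6, d(B) = 17, d(C) = 14, d(D) = 8, d(E) = 0. Nearest: E = (7, -9) with distance 0.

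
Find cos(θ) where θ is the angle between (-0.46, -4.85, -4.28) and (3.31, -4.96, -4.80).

With u = (-0.46, -4.85, -4.28), v = (3.31, -4.96, -4.80):
u·v = (-0.46)·3.31 + (-4.85)·(-4.96) + (-4.28)·(-4.8) = (-1.5226) + 24.056 + 20.544 = 43.0774.
|u| = √((-0.46)² + (-4.85)² + (-4.28)²) = √(0.2116 + 23.5225 + 18.3184) = √42.0525, |v| = √(3.31² + (-4.96)² + (-4.8)²) = √(10.9561 + 24.6016 + 23.04) = √58.5977.
cos θ = (u·v)/(|u||v|) = 43.0774/(√42.0525·√58.5977) ≈ 0.8678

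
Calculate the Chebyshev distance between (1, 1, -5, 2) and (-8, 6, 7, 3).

max(|x_i - y_i|) = max(|1 - (-8)|, |1 - 6|, |-5 - 7|, |2 - 3|) = max(9, 5, 12, 1) = 12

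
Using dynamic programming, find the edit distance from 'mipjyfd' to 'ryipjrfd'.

Let D[i][j] be the edit distance between the first i characters of 'mipjyfd' and the first j characters of 'ryipjrfd', with D[i][0] = i, D[0][j] = j, and D[i][j] = D[i-1][j-1] if the characters match, else 1 + min(D[i-1][j], D[i][j-1], D[i-1][j-1]). Filling the table (rows: prefixes of 'mipjyfd', columns: prefixes of 'ryipjrfd'):
     ε  r  y  i  p  j  r  f  d
  ε  0  1  2  3  4  5  6  7  8
  m  1  1  2  3  4  5  6  7  8
  i  2  2  2  2  3  4  5  6  7
  p  3  3  3  3  2  3  4  5  6
  j  4  4  4  4  3  2  3  4  5
  y  5  5  4  5  4  3  3  4  5
  f  6  6  5  5  5  4  4  3  4
  d  7  7  6  6  6  5  5  4  3
The bottom-right entry gives D[7][8] = 3, so no sequence of fewer than 3 edits works. Backtracking through the table gives one optimal edit sequence (3 edits):
  mipjyfd → rmipjyfd (ins r @1)
  rmipjyfd → ryipjyfd (sub m→y @2)
  ryipjyfd → ryipjrfd (sub y→r @6)
Edit distance = 3.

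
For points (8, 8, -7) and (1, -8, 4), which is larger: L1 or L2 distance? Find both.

L1 = |8 - 1| + |8 - (-8)| + |-7 - 4| = 7 + 16 + 11 = 34
L2 = √(7² + 16² + 11²) = √426 ≈ 20.6398
L1 ≥ L2 always (equality iff movement is along one axis); L1 > L2 here.
Ratio L1/L2 = 34/√426 ≈ 1.6473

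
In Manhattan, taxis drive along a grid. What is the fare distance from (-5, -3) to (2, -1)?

Σ|x_i - y_i| = |-5 - 2| + |-3 - (-1)| = 7 + 2 = 9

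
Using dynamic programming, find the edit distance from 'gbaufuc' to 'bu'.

Let D[i][j] be the edit distance between the first i characters of 'gbaufuc' and the first j characters of 'bu', with D[i][0] = i, D[0][j] = j, and D[i][j] = D[i-1][j-1] if the characters match, else 1 + min(D[i-1][j], D[i][j-1], D[i-1][j-1]). Filling the table (rows: prefixes of 'gbaufuc', columns: prefixes of 'bu'):
     ε  b  u
  ε  0  1  2
  g  1  1  2
  b  2  1  2
  a  3  2  2
  u  4  3  2
  f  5  4  3
  u  6  5  4
  c  7  6  5
The bottom-right entry gives D[7][2] = 5, so no sequence of fewer than 5 edits works. Backtracking through the table gives one optimal edit sequence (5 edits):
  gbaufuc → baufuc (del g @1)
  baufuc → bufuc (del a @2)
  bufuc → bfuc (del u @2)
  bfuc → buc (del f @2)
  buc → bu (del c @3)
Edit distance = 5.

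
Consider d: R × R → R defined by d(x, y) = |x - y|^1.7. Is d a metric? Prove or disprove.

No. d(x,y) = |x-y|^1.7 fails the triangle inequality since p = 1.7 > 1. Counterexample: x = 5, y = 15, z = 24. d(x,z) = |5 - 24|^1.7 = 19^1.7 ≈ 149.2386, but d(x,y) + d(y,z) = 10^1.7 + 9^1.7 ≈ 50.1187 + 41.8998 = 92.0185. Since 149.2386 > 92.0185, the triangle inequality is violated.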